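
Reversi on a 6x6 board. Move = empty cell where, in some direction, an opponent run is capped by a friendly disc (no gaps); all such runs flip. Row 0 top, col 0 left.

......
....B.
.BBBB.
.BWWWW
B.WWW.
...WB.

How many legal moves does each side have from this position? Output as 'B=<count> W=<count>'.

-- B to move --
(2,5): no bracket -> illegal
(4,1): flips 1 -> legal
(4,5): flips 1 -> legal
(5,1): flips 2 -> legal
(5,2): flips 3 -> legal
(5,5): flips 2 -> legal
B mobility = 5
-- W to move --
(0,3): no bracket -> illegal
(0,4): flips 2 -> legal
(0,5): flips 2 -> legal
(1,0): flips 1 -> legal
(1,1): flips 1 -> legal
(1,2): flips 2 -> legal
(1,3): flips 2 -> legal
(1,5): flips 1 -> legal
(2,0): flips 1 -> legal
(2,5): no bracket -> illegal
(3,0): flips 1 -> legal
(4,1): no bracket -> illegal
(4,5): no bracket -> illegal
(5,0): no bracket -> illegal
(5,1): no bracket -> illegal
(5,5): flips 1 -> legal
W mobility = 10

Answer: B=5 W=10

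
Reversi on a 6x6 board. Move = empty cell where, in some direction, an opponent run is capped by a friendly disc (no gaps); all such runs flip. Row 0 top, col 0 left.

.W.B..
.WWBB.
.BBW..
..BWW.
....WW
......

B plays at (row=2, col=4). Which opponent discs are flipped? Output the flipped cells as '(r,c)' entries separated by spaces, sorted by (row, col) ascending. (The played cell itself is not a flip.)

Answer: (2,3)

Derivation:
Dir NW: first cell 'B' (not opp) -> no flip
Dir N: first cell 'B' (not opp) -> no flip
Dir NE: first cell '.' (not opp) -> no flip
Dir W: opp run (2,3) capped by B -> flip
Dir E: first cell '.' (not opp) -> no flip
Dir SW: opp run (3,3), next='.' -> no flip
Dir S: opp run (3,4) (4,4), next='.' -> no flip
Dir SE: first cell '.' (not opp) -> no flip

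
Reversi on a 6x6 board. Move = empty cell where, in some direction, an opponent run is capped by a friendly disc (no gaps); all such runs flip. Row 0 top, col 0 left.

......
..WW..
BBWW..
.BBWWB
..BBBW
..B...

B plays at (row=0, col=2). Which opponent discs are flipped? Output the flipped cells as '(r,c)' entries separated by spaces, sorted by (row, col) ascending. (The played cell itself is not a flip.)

Answer: (1,2) (2,2)

Derivation:
Dir NW: edge -> no flip
Dir N: edge -> no flip
Dir NE: edge -> no flip
Dir W: first cell '.' (not opp) -> no flip
Dir E: first cell '.' (not opp) -> no flip
Dir SW: first cell '.' (not opp) -> no flip
Dir S: opp run (1,2) (2,2) capped by B -> flip
Dir SE: opp run (1,3), next='.' -> no flip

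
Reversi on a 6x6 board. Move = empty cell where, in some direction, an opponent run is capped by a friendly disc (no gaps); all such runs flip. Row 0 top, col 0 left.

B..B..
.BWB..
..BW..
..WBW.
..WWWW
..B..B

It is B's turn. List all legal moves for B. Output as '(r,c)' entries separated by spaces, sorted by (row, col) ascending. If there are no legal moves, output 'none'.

(0,1): no bracket -> illegal
(0,2): flips 1 -> legal
(1,4): no bracket -> illegal
(2,1): flips 1 -> legal
(2,4): flips 1 -> legal
(2,5): flips 2 -> legal
(3,1): flips 1 -> legal
(3,5): flips 2 -> legal
(4,1): no bracket -> illegal
(5,1): flips 1 -> legal
(5,3): flips 1 -> legal
(5,4): no bracket -> illegal

Answer: (0,2) (2,1) (2,4) (2,5) (3,1) (3,5) (5,1) (5,3)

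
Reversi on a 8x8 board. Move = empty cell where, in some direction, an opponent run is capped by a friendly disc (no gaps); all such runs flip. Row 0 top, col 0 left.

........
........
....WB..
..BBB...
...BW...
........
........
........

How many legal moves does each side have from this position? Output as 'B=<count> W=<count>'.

Answer: B=6 W=3

Derivation:
-- B to move --
(1,3): no bracket -> illegal
(1,4): flips 1 -> legal
(1,5): flips 1 -> legal
(2,3): flips 1 -> legal
(3,5): no bracket -> illegal
(4,5): flips 1 -> legal
(5,3): no bracket -> illegal
(5,4): flips 1 -> legal
(5,5): flips 1 -> legal
B mobility = 6
-- W to move --
(1,4): no bracket -> illegal
(1,5): no bracket -> illegal
(1,6): no bracket -> illegal
(2,1): no bracket -> illegal
(2,2): flips 1 -> legal
(2,3): no bracket -> illegal
(2,6): flips 1 -> legal
(3,1): no bracket -> illegal
(3,5): no bracket -> illegal
(3,6): no bracket -> illegal
(4,1): no bracket -> illegal
(4,2): flips 2 -> legal
(4,5): no bracket -> illegal
(5,2): no bracket -> illegal
(5,3): no bracket -> illegal
(5,4): no bracket -> illegal
W mobility = 3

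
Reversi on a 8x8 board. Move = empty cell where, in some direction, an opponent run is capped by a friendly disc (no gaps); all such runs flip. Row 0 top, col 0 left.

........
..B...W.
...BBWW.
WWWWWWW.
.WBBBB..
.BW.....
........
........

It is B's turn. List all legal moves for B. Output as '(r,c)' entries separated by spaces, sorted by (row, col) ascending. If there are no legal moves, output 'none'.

(0,5): no bracket -> illegal
(0,6): no bracket -> illegal
(0,7): flips 3 -> legal
(1,4): no bracket -> illegal
(1,5): flips 2 -> legal
(1,7): flips 2 -> legal
(2,0): flips 1 -> legal
(2,1): flips 3 -> legal
(2,2): flips 2 -> legal
(2,7): flips 3 -> legal
(3,7): no bracket -> illegal
(4,0): flips 1 -> legal
(4,6): flips 1 -> legal
(4,7): no bracket -> illegal
(5,0): flips 2 -> legal
(5,3): flips 1 -> legal
(6,1): flips 1 -> legal
(6,2): flips 1 -> legal
(6,3): no bracket -> illegal

Answer: (0,7) (1,5) (1,7) (2,0) (2,1) (2,2) (2,7) (4,0) (4,6) (5,0) (5,3) (6,1) (6,2)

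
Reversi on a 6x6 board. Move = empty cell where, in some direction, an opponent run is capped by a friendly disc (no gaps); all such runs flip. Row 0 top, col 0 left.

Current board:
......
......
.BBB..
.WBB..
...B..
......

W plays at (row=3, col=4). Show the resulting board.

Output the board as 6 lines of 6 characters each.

Place W at (3,4); scan 8 dirs for brackets.
Dir NW: opp run (2,3), next='.' -> no flip
Dir N: first cell '.' (not opp) -> no flip
Dir NE: first cell '.' (not opp) -> no flip
Dir W: opp run (3,3) (3,2) capped by W -> flip
Dir E: first cell '.' (not opp) -> no flip
Dir SW: opp run (4,3), next='.' -> no flip
Dir S: first cell '.' (not opp) -> no flip
Dir SE: first cell '.' (not opp) -> no flip
All flips: (3,2) (3,3)

Answer: ......
......
.BBB..
.WWWW.
...B..
......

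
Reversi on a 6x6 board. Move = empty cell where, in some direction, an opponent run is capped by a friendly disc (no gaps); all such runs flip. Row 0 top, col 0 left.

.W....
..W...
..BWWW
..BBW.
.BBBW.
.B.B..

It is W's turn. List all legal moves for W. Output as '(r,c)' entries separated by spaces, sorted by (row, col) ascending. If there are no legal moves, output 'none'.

Answer: (1,1) (2,1) (3,1) (4,0) (5,0) (5,2)

Derivation:
(1,1): flips 2 -> legal
(1,3): no bracket -> illegal
(2,1): flips 1 -> legal
(3,0): no bracket -> illegal
(3,1): flips 2 -> legal
(4,0): flips 3 -> legal
(5,0): flips 2 -> legal
(5,2): flips 4 -> legal
(5,4): no bracket -> illegal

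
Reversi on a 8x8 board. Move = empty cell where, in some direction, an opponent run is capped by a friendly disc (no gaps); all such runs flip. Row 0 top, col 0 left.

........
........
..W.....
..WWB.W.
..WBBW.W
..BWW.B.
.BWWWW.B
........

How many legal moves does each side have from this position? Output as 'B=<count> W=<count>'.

-- B to move --
(1,1): flips 2 -> legal
(1,2): flips 3 -> legal
(1,3): no bracket -> illegal
(2,1): flips 1 -> legal
(2,3): flips 1 -> legal
(2,4): no bracket -> illegal
(2,5): no bracket -> illegal
(2,6): no bracket -> illegal
(2,7): no bracket -> illegal
(3,1): flips 2 -> legal
(3,5): no bracket -> illegal
(3,7): no bracket -> illegal
(4,1): flips 1 -> legal
(4,6): flips 1 -> legal
(5,1): no bracket -> illegal
(5,5): flips 2 -> legal
(5,7): no bracket -> illegal
(6,6): flips 4 -> legal
(7,1): flips 2 -> legal
(7,2): flips 1 -> legal
(7,3): flips 2 -> legal
(7,4): flips 4 -> legal
(7,5): no bracket -> illegal
(7,6): flips 2 -> legal
B mobility = 14
-- W to move --
(2,3): flips 1 -> legal
(2,4): flips 2 -> legal
(2,5): no bracket -> illegal
(3,5): flips 2 -> legal
(4,1): flips 1 -> legal
(4,6): no bracket -> illegal
(5,0): no bracket -> illegal
(5,1): flips 1 -> legal
(5,5): flips 1 -> legal
(5,7): no bracket -> illegal
(6,0): flips 1 -> legal
(6,6): no bracket -> illegal
(7,0): no bracket -> illegal
(7,1): no bracket -> illegal
(7,2): no bracket -> illegal
(7,6): no bracket -> illegal
(7,7): no bracket -> illegal
W mobility = 7

Answer: B=14 W=7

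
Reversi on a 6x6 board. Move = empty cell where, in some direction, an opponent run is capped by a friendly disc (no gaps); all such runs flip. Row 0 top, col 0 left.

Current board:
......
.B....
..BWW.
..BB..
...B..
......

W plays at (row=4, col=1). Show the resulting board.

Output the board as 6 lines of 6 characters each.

Place W at (4,1); scan 8 dirs for brackets.
Dir NW: first cell '.' (not opp) -> no flip
Dir N: first cell '.' (not opp) -> no flip
Dir NE: opp run (3,2) capped by W -> flip
Dir W: first cell '.' (not opp) -> no flip
Dir E: first cell '.' (not opp) -> no flip
Dir SW: first cell '.' (not opp) -> no flip
Dir S: first cell '.' (not opp) -> no flip
Dir SE: first cell '.' (not opp) -> no flip
All flips: (3,2)

Answer: ......
.B....
..BWW.
..WB..
.W.B..
......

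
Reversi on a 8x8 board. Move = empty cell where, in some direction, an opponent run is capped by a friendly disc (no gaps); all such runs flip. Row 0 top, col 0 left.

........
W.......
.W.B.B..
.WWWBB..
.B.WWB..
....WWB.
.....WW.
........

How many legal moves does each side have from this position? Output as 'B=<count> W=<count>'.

Answer: B=10 W=12

Derivation:
-- B to move --
(0,0): no bracket -> illegal
(0,1): no bracket -> illegal
(1,1): flips 2 -> legal
(1,2): no bracket -> illegal
(2,0): no bracket -> illegal
(2,2): no bracket -> illegal
(2,4): no bracket -> illegal
(3,0): flips 3 -> legal
(4,0): no bracket -> illegal
(4,2): flips 2 -> legal
(4,6): no bracket -> illegal
(5,2): flips 1 -> legal
(5,3): flips 5 -> legal
(5,7): no bracket -> illegal
(6,3): flips 1 -> legal
(6,4): flips 2 -> legal
(6,7): no bracket -> illegal
(7,4): flips 1 -> legal
(7,5): flips 2 -> legal
(7,6): flips 1 -> legal
(7,7): no bracket -> illegal
B mobility = 10
-- W to move --
(1,2): no bracket -> illegal
(1,3): flips 1 -> legal
(1,4): flips 1 -> legal
(1,5): flips 3 -> legal
(1,6): flips 2 -> legal
(2,2): no bracket -> illegal
(2,4): flips 1 -> legal
(2,6): flips 1 -> legal
(3,0): no bracket -> illegal
(3,6): flips 3 -> legal
(4,0): no bracket -> illegal
(4,2): no bracket -> illegal
(4,6): flips 2 -> legal
(4,7): flips 1 -> legal
(5,0): flips 1 -> legal
(5,1): flips 1 -> legal
(5,2): no bracket -> illegal
(5,7): flips 1 -> legal
(6,7): no bracket -> illegal
W mobility = 12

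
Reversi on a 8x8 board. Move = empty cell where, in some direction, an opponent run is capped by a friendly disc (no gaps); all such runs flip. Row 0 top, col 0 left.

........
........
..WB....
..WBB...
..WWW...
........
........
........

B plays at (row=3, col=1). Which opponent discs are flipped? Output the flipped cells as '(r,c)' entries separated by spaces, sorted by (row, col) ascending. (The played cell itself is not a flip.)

Answer: (3,2)

Derivation:
Dir NW: first cell '.' (not opp) -> no flip
Dir N: first cell '.' (not opp) -> no flip
Dir NE: opp run (2,2), next='.' -> no flip
Dir W: first cell '.' (not opp) -> no flip
Dir E: opp run (3,2) capped by B -> flip
Dir SW: first cell '.' (not opp) -> no flip
Dir S: first cell '.' (not opp) -> no flip
Dir SE: opp run (4,2), next='.' -> no flip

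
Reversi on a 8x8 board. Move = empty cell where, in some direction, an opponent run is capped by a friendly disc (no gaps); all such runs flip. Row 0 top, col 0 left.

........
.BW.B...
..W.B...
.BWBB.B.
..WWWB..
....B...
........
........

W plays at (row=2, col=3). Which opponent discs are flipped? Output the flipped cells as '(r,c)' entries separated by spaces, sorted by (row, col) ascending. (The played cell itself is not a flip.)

Answer: (3,3)

Derivation:
Dir NW: first cell 'W' (not opp) -> no flip
Dir N: first cell '.' (not opp) -> no flip
Dir NE: opp run (1,4), next='.' -> no flip
Dir W: first cell 'W' (not opp) -> no flip
Dir E: opp run (2,4), next='.' -> no flip
Dir SW: first cell 'W' (not opp) -> no flip
Dir S: opp run (3,3) capped by W -> flip
Dir SE: opp run (3,4) (4,5), next='.' -> no flip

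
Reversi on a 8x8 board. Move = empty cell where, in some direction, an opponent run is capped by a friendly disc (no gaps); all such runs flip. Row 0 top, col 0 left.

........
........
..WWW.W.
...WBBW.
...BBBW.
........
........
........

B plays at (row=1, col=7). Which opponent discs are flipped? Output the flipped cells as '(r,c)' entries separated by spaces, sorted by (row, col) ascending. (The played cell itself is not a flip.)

Dir NW: first cell '.' (not opp) -> no flip
Dir N: first cell '.' (not opp) -> no flip
Dir NE: edge -> no flip
Dir W: first cell '.' (not opp) -> no flip
Dir E: edge -> no flip
Dir SW: opp run (2,6) capped by B -> flip
Dir S: first cell '.' (not opp) -> no flip
Dir SE: edge -> no flip

Answer: (2,6)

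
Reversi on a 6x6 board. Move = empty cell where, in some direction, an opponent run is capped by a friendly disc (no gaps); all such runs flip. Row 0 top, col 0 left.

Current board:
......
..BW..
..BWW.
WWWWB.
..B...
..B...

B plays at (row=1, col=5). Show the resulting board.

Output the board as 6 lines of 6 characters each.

Place B at (1,5); scan 8 dirs for brackets.
Dir NW: first cell '.' (not opp) -> no flip
Dir N: first cell '.' (not opp) -> no flip
Dir NE: edge -> no flip
Dir W: first cell '.' (not opp) -> no flip
Dir E: edge -> no flip
Dir SW: opp run (2,4) (3,3) capped by B -> flip
Dir S: first cell '.' (not opp) -> no flip
Dir SE: edge -> no flip
All flips: (2,4) (3,3)

Answer: ......
..BW.B
..BWB.
WWWBB.
..B...
..B...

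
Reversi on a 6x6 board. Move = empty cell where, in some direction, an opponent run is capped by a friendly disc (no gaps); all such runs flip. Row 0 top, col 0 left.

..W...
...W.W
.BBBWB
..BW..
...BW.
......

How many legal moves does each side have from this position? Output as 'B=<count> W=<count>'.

-- B to move --
(0,1): no bracket -> illegal
(0,3): flips 1 -> legal
(0,4): flips 1 -> legal
(0,5): flips 1 -> legal
(1,1): no bracket -> illegal
(1,2): no bracket -> illegal
(1,4): no bracket -> illegal
(3,4): flips 1 -> legal
(3,5): no bracket -> illegal
(4,2): no bracket -> illegal
(4,5): flips 1 -> legal
(5,3): no bracket -> illegal
(5,4): no bracket -> illegal
(5,5): flips 2 -> legal
B mobility = 6
-- W to move --
(1,0): no bracket -> illegal
(1,1): flips 1 -> legal
(1,2): no bracket -> illegal
(1,4): no bracket -> illegal
(2,0): flips 3 -> legal
(3,0): no bracket -> illegal
(3,1): flips 2 -> legal
(3,4): no bracket -> illegal
(3,5): flips 1 -> legal
(4,1): no bracket -> illegal
(4,2): flips 1 -> legal
(5,2): no bracket -> illegal
(5,3): flips 1 -> legal
(5,4): no bracket -> illegal
W mobility = 6

Answer: B=6 W=6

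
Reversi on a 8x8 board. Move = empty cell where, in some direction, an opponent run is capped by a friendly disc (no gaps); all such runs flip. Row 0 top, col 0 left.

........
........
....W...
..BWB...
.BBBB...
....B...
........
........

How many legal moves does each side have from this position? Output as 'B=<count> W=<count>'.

Answer: B=4 W=6

Derivation:
-- B to move --
(1,3): no bracket -> illegal
(1,4): flips 1 -> legal
(1,5): flips 2 -> legal
(2,2): flips 1 -> legal
(2,3): flips 1 -> legal
(2,5): no bracket -> illegal
(3,5): no bracket -> illegal
B mobility = 4
-- W to move --
(2,1): no bracket -> illegal
(2,2): no bracket -> illegal
(2,3): no bracket -> illegal
(2,5): no bracket -> illegal
(3,0): no bracket -> illegal
(3,1): flips 1 -> legal
(3,5): flips 1 -> legal
(4,0): no bracket -> illegal
(4,5): no bracket -> illegal
(5,0): no bracket -> illegal
(5,1): flips 1 -> legal
(5,2): no bracket -> illegal
(5,3): flips 1 -> legal
(5,5): flips 1 -> legal
(6,3): no bracket -> illegal
(6,4): flips 3 -> legal
(6,5): no bracket -> illegal
W mobility = 6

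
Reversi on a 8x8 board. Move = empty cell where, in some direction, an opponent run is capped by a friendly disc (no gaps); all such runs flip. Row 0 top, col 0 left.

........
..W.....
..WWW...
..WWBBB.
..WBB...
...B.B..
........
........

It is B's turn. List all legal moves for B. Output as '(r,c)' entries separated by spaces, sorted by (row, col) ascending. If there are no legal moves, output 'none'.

(0,1): flips 2 -> legal
(0,2): no bracket -> illegal
(0,3): no bracket -> illegal
(1,1): flips 2 -> legal
(1,3): flips 3 -> legal
(1,4): flips 1 -> legal
(1,5): no bracket -> illegal
(2,1): flips 1 -> legal
(2,5): no bracket -> illegal
(3,1): flips 3 -> legal
(4,1): flips 1 -> legal
(5,1): no bracket -> illegal
(5,2): no bracket -> illegal

Answer: (0,1) (1,1) (1,3) (1,4) (2,1) (3,1) (4,1)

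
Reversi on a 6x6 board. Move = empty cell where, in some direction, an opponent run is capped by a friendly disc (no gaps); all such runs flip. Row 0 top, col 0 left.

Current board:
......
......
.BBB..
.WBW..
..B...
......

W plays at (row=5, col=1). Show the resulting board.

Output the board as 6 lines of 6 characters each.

Answer: ......
......
.BBB..
.WBW..
..W...
.W....

Derivation:
Place W at (5,1); scan 8 dirs for brackets.
Dir NW: first cell '.' (not opp) -> no flip
Dir N: first cell '.' (not opp) -> no flip
Dir NE: opp run (4,2) capped by W -> flip
Dir W: first cell '.' (not opp) -> no flip
Dir E: first cell '.' (not opp) -> no flip
Dir SW: edge -> no flip
Dir S: edge -> no flip
Dir SE: edge -> no flip
All flips: (4,2)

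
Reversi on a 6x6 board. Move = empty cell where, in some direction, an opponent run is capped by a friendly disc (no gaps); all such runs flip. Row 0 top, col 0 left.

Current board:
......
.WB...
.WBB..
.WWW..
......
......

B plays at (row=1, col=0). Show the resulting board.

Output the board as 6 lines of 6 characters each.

Answer: ......
BBB...
.WBB..
.WWW..
......
......

Derivation:
Place B at (1,0); scan 8 dirs for brackets.
Dir NW: edge -> no flip
Dir N: first cell '.' (not opp) -> no flip
Dir NE: first cell '.' (not opp) -> no flip
Dir W: edge -> no flip
Dir E: opp run (1,1) capped by B -> flip
Dir SW: edge -> no flip
Dir S: first cell '.' (not opp) -> no flip
Dir SE: opp run (2,1) (3,2), next='.' -> no flip
All flips: (1,1)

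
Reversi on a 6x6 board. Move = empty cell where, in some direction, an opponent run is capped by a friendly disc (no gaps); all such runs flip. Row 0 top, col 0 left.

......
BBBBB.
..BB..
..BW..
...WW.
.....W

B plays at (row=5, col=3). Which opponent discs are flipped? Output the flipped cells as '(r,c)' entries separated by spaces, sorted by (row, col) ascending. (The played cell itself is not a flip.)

Answer: (3,3) (4,3)

Derivation:
Dir NW: first cell '.' (not opp) -> no flip
Dir N: opp run (4,3) (3,3) capped by B -> flip
Dir NE: opp run (4,4), next='.' -> no flip
Dir W: first cell '.' (not opp) -> no flip
Dir E: first cell '.' (not opp) -> no flip
Dir SW: edge -> no flip
Dir S: edge -> no flip
Dir SE: edge -> no flip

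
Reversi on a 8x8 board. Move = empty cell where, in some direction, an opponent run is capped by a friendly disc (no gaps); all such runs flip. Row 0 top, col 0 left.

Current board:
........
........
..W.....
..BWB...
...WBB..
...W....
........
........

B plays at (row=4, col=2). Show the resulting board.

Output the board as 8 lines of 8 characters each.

Answer: ........
........
..W.....
..BWB...
..BBBB..
...W....
........
........

Derivation:
Place B at (4,2); scan 8 dirs for brackets.
Dir NW: first cell '.' (not opp) -> no flip
Dir N: first cell 'B' (not opp) -> no flip
Dir NE: opp run (3,3), next='.' -> no flip
Dir W: first cell '.' (not opp) -> no flip
Dir E: opp run (4,3) capped by B -> flip
Dir SW: first cell '.' (not opp) -> no flip
Dir S: first cell '.' (not opp) -> no flip
Dir SE: opp run (5,3), next='.' -> no flip
All flips: (4,3)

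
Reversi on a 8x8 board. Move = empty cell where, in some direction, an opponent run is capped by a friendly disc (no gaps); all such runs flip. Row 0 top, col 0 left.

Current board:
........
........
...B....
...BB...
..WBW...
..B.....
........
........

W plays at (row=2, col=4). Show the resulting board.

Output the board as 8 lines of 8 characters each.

Place W at (2,4); scan 8 dirs for brackets.
Dir NW: first cell '.' (not opp) -> no flip
Dir N: first cell '.' (not opp) -> no flip
Dir NE: first cell '.' (not opp) -> no flip
Dir W: opp run (2,3), next='.' -> no flip
Dir E: first cell '.' (not opp) -> no flip
Dir SW: opp run (3,3) capped by W -> flip
Dir S: opp run (3,4) capped by W -> flip
Dir SE: first cell '.' (not opp) -> no flip
All flips: (3,3) (3,4)

Answer: ........
........
...BW...
...WW...
..WBW...
..B.....
........
........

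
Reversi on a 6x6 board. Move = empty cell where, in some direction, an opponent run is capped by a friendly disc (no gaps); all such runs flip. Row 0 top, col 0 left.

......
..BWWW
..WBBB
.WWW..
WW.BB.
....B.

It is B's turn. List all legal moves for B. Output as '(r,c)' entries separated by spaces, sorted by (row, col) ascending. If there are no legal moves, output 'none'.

(0,2): flips 1 -> legal
(0,3): flips 2 -> legal
(0,4): flips 1 -> legal
(0,5): flips 2 -> legal
(1,1): flips 2 -> legal
(2,0): no bracket -> illegal
(2,1): flips 2 -> legal
(3,0): no bracket -> illegal
(3,4): no bracket -> illegal
(4,2): flips 3 -> legal
(5,0): flips 2 -> legal
(5,1): no bracket -> illegal
(5,2): no bracket -> illegal

Answer: (0,2) (0,3) (0,4) (0,5) (1,1) (2,1) (4,2) (5,0)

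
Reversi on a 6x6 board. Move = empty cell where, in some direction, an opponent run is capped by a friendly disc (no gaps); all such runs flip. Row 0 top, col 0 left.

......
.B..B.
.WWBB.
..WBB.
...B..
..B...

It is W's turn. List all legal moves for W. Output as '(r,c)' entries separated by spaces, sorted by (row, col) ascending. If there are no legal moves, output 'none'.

Answer: (0,0) (0,1) (0,5) (2,5) (3,5) (4,4) (5,4)

Derivation:
(0,0): flips 1 -> legal
(0,1): flips 1 -> legal
(0,2): no bracket -> illegal
(0,3): no bracket -> illegal
(0,4): no bracket -> illegal
(0,5): flips 2 -> legal
(1,0): no bracket -> illegal
(1,2): no bracket -> illegal
(1,3): no bracket -> illegal
(1,5): no bracket -> illegal
(2,0): no bracket -> illegal
(2,5): flips 2 -> legal
(3,5): flips 2 -> legal
(4,1): no bracket -> illegal
(4,2): no bracket -> illegal
(4,4): flips 1 -> legal
(4,5): no bracket -> illegal
(5,1): no bracket -> illegal
(5,3): no bracket -> illegal
(5,4): flips 1 -> legal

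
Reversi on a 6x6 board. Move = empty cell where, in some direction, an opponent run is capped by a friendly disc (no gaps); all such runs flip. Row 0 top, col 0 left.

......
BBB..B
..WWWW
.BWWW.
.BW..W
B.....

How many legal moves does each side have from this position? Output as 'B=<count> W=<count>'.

Answer: B=8 W=7

Derivation:
-- B to move --
(1,3): flips 1 -> legal
(1,4): flips 2 -> legal
(2,1): no bracket -> illegal
(3,5): flips 4 -> legal
(4,3): flips 1 -> legal
(4,4): flips 2 -> legal
(5,1): flips 3 -> legal
(5,2): flips 3 -> legal
(5,3): flips 1 -> legal
(5,4): no bracket -> illegal
(5,5): no bracket -> illegal
B mobility = 8
-- W to move --
(0,0): flips 1 -> legal
(0,1): flips 1 -> legal
(0,2): flips 1 -> legal
(0,3): no bracket -> illegal
(0,4): no bracket -> illegal
(0,5): flips 1 -> legal
(1,3): no bracket -> illegal
(1,4): no bracket -> illegal
(2,0): flips 1 -> legal
(2,1): no bracket -> illegal
(3,0): flips 1 -> legal
(4,0): flips 2 -> legal
(5,1): no bracket -> illegal
(5,2): no bracket -> illegal
W mobility = 7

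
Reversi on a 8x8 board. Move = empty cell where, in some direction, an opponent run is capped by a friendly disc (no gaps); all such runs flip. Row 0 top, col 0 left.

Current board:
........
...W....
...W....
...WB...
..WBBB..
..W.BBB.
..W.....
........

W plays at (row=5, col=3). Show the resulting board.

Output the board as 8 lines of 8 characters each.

Answer: ........
...W....
...W....
...WB...
..WWBB..
..WWBBB.
..W.....
........

Derivation:
Place W at (5,3); scan 8 dirs for brackets.
Dir NW: first cell 'W' (not opp) -> no flip
Dir N: opp run (4,3) capped by W -> flip
Dir NE: opp run (4,4), next='.' -> no flip
Dir W: first cell 'W' (not opp) -> no flip
Dir E: opp run (5,4) (5,5) (5,6), next='.' -> no flip
Dir SW: first cell 'W' (not opp) -> no flip
Dir S: first cell '.' (not opp) -> no flip
Dir SE: first cell '.' (not opp) -> no flip
All flips: (4,3)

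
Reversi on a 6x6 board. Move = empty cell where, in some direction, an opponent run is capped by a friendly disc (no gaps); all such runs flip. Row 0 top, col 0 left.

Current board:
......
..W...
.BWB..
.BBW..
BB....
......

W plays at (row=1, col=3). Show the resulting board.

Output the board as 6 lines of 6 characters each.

Place W at (1,3); scan 8 dirs for brackets.
Dir NW: first cell '.' (not opp) -> no flip
Dir N: first cell '.' (not opp) -> no flip
Dir NE: first cell '.' (not opp) -> no flip
Dir W: first cell 'W' (not opp) -> no flip
Dir E: first cell '.' (not opp) -> no flip
Dir SW: first cell 'W' (not opp) -> no flip
Dir S: opp run (2,3) capped by W -> flip
Dir SE: first cell '.' (not opp) -> no flip
All flips: (2,3)

Answer: ......
..WW..
.BWW..
.BBW..
BB....
......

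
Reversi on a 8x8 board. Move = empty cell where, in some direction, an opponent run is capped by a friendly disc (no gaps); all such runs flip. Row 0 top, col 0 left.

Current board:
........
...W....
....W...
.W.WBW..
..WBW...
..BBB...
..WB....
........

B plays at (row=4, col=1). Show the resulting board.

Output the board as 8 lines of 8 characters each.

Place B at (4,1); scan 8 dirs for brackets.
Dir NW: first cell '.' (not opp) -> no flip
Dir N: opp run (3,1), next='.' -> no flip
Dir NE: first cell '.' (not opp) -> no flip
Dir W: first cell '.' (not opp) -> no flip
Dir E: opp run (4,2) capped by B -> flip
Dir SW: first cell '.' (not opp) -> no flip
Dir S: first cell '.' (not opp) -> no flip
Dir SE: first cell 'B' (not opp) -> no flip
All flips: (4,2)

Answer: ........
...W....
....W...
.W.WBW..
.BBBW...
..BBB...
..WB....
........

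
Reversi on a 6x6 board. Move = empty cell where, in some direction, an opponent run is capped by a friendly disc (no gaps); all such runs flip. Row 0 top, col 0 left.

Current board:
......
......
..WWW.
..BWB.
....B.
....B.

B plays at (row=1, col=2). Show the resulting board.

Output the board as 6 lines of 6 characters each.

Place B at (1,2); scan 8 dirs for brackets.
Dir NW: first cell '.' (not opp) -> no flip
Dir N: first cell '.' (not opp) -> no flip
Dir NE: first cell '.' (not opp) -> no flip
Dir W: first cell '.' (not opp) -> no flip
Dir E: first cell '.' (not opp) -> no flip
Dir SW: first cell '.' (not opp) -> no flip
Dir S: opp run (2,2) capped by B -> flip
Dir SE: opp run (2,3) capped by B -> flip
All flips: (2,2) (2,3)

Answer: ......
..B...
..BBW.
..BWB.
....B.
....B.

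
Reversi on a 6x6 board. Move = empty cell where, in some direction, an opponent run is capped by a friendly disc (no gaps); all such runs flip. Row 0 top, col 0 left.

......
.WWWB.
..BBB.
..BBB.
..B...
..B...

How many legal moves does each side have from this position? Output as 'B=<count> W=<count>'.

Answer: B=6 W=6

Derivation:
-- B to move --
(0,0): flips 1 -> legal
(0,1): flips 1 -> legal
(0,2): flips 2 -> legal
(0,3): flips 1 -> legal
(0,4): flips 1 -> legal
(1,0): flips 3 -> legal
(2,0): no bracket -> illegal
(2,1): no bracket -> illegal
B mobility = 6
-- W to move --
(0,3): no bracket -> illegal
(0,4): no bracket -> illegal
(0,5): no bracket -> illegal
(1,5): flips 1 -> legal
(2,1): no bracket -> illegal
(2,5): no bracket -> illegal
(3,1): flips 1 -> legal
(3,5): flips 1 -> legal
(4,1): no bracket -> illegal
(4,3): flips 2 -> legal
(4,4): flips 2 -> legal
(4,5): flips 2 -> legal
(5,1): no bracket -> illegal
(5,3): no bracket -> illegal
W mobility = 6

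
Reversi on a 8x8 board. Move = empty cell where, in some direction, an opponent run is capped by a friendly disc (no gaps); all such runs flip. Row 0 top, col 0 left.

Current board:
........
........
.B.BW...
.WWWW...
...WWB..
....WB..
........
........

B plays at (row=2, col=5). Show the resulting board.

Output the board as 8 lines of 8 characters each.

Place B at (2,5); scan 8 dirs for brackets.
Dir NW: first cell '.' (not opp) -> no flip
Dir N: first cell '.' (not opp) -> no flip
Dir NE: first cell '.' (not opp) -> no flip
Dir W: opp run (2,4) capped by B -> flip
Dir E: first cell '.' (not opp) -> no flip
Dir SW: opp run (3,4) (4,3), next='.' -> no flip
Dir S: first cell '.' (not opp) -> no flip
Dir SE: first cell '.' (not opp) -> no flip
All flips: (2,4)

Answer: ........
........
.B.BBB..
.WWWW...
...WWB..
....WB..
........
........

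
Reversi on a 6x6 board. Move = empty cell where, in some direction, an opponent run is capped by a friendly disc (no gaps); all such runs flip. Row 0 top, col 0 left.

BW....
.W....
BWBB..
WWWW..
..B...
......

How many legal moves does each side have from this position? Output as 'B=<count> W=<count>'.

Answer: B=6 W=8

Derivation:
-- B to move --
(0,2): flips 2 -> legal
(1,0): no bracket -> illegal
(1,2): no bracket -> illegal
(2,4): flips 1 -> legal
(3,4): no bracket -> illegal
(4,0): flips 2 -> legal
(4,1): flips 1 -> legal
(4,3): flips 1 -> legal
(4,4): flips 1 -> legal
B mobility = 6
-- W to move --
(1,0): flips 1 -> legal
(1,2): flips 1 -> legal
(1,3): flips 2 -> legal
(1,4): flips 1 -> legal
(2,4): flips 2 -> legal
(3,4): no bracket -> illegal
(4,1): no bracket -> illegal
(4,3): no bracket -> illegal
(5,1): flips 1 -> legal
(5,2): flips 1 -> legal
(5,3): flips 1 -> legal
W mobility = 8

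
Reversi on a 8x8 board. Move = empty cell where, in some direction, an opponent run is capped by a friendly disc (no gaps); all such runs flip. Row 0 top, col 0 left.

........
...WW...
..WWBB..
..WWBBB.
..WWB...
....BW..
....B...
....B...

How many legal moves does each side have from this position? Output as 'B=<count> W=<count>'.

Answer: B=13 W=10

Derivation:
-- B to move --
(0,2): flips 1 -> legal
(0,3): flips 1 -> legal
(0,4): flips 1 -> legal
(0,5): no bracket -> illegal
(1,1): flips 2 -> legal
(1,2): flips 1 -> legal
(1,5): no bracket -> illegal
(2,1): flips 4 -> legal
(3,1): flips 2 -> legal
(4,1): flips 2 -> legal
(4,5): no bracket -> illegal
(4,6): flips 1 -> legal
(5,1): flips 2 -> legal
(5,2): flips 1 -> legal
(5,3): no bracket -> illegal
(5,6): flips 1 -> legal
(6,5): no bracket -> illegal
(6,6): flips 1 -> legal
B mobility = 13
-- W to move --
(1,5): flips 1 -> legal
(1,6): flips 2 -> legal
(2,6): flips 2 -> legal
(2,7): no bracket -> illegal
(3,7): flips 3 -> legal
(4,5): flips 2 -> legal
(4,6): flips 2 -> legal
(4,7): flips 2 -> legal
(5,3): flips 1 -> legal
(6,3): no bracket -> illegal
(6,5): flips 1 -> legal
(7,3): flips 1 -> legal
(7,5): no bracket -> illegal
W mobility = 10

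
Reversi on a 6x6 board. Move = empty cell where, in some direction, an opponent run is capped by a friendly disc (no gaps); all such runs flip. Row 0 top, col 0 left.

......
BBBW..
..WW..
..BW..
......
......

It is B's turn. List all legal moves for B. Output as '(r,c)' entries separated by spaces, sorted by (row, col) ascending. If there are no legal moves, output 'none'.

Answer: (1,4) (3,4) (4,4)

Derivation:
(0,2): no bracket -> illegal
(0,3): no bracket -> illegal
(0,4): no bracket -> illegal
(1,4): flips 2 -> legal
(2,1): no bracket -> illegal
(2,4): no bracket -> illegal
(3,1): no bracket -> illegal
(3,4): flips 2 -> legal
(4,2): no bracket -> illegal
(4,3): no bracket -> illegal
(4,4): flips 2 -> legal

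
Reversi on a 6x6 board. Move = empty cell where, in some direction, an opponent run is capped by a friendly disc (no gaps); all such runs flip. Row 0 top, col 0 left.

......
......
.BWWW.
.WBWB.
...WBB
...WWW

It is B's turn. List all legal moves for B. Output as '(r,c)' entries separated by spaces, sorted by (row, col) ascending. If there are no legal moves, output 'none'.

(1,1): flips 2 -> legal
(1,2): flips 2 -> legal
(1,3): no bracket -> illegal
(1,4): flips 2 -> legal
(1,5): no bracket -> illegal
(2,0): no bracket -> illegal
(2,5): flips 3 -> legal
(3,0): flips 1 -> legal
(3,5): no bracket -> illegal
(4,0): no bracket -> illegal
(4,1): flips 1 -> legal
(4,2): flips 1 -> legal
(5,2): flips 1 -> legal

Answer: (1,1) (1,2) (1,4) (2,5) (3,0) (4,1) (4,2) (5,2)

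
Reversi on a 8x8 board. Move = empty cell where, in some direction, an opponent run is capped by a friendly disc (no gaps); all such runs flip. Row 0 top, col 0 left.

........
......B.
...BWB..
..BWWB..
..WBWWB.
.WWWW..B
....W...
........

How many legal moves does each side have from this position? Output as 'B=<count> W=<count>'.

Answer: B=8 W=10

Derivation:
-- B to move --
(1,3): flips 1 -> legal
(1,4): no bracket -> illegal
(1,5): no bracket -> illegal
(2,2): no bracket -> illegal
(3,1): no bracket -> illegal
(3,6): no bracket -> illegal
(4,0): no bracket -> illegal
(4,1): flips 1 -> legal
(5,0): no bracket -> illegal
(5,5): flips 1 -> legal
(5,6): flips 2 -> legal
(6,0): no bracket -> illegal
(6,1): flips 1 -> legal
(6,2): flips 4 -> legal
(6,3): flips 1 -> legal
(6,5): flips 1 -> legal
(7,3): no bracket -> illegal
(7,4): no bracket -> illegal
(7,5): no bracket -> illegal
B mobility = 8
-- W to move --
(0,5): no bracket -> illegal
(0,6): no bracket -> illegal
(0,7): flips 2 -> legal
(1,2): flips 1 -> legal
(1,3): flips 1 -> legal
(1,4): no bracket -> illegal
(1,5): flips 2 -> legal
(1,7): no bracket -> illegal
(2,1): flips 2 -> legal
(2,2): flips 2 -> legal
(2,6): flips 2 -> legal
(2,7): no bracket -> illegal
(3,1): flips 1 -> legal
(3,6): flips 1 -> legal
(3,7): no bracket -> illegal
(4,1): no bracket -> illegal
(4,7): flips 1 -> legal
(5,5): no bracket -> illegal
(5,6): no bracket -> illegal
(6,6): no bracket -> illegal
(6,7): no bracket -> illegal
W mobility = 10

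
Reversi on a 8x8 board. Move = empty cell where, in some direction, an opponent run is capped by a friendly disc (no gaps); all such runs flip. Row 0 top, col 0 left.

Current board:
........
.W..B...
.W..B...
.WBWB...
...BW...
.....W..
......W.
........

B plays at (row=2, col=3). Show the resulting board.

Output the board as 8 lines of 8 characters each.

Place B at (2,3); scan 8 dirs for brackets.
Dir NW: first cell '.' (not opp) -> no flip
Dir N: first cell '.' (not opp) -> no flip
Dir NE: first cell 'B' (not opp) -> no flip
Dir W: first cell '.' (not opp) -> no flip
Dir E: first cell 'B' (not opp) -> no flip
Dir SW: first cell 'B' (not opp) -> no flip
Dir S: opp run (3,3) capped by B -> flip
Dir SE: first cell 'B' (not opp) -> no flip
All flips: (3,3)

Answer: ........
.W..B...
.W.BB...
.WBBB...
...BW...
.....W..
......W.
........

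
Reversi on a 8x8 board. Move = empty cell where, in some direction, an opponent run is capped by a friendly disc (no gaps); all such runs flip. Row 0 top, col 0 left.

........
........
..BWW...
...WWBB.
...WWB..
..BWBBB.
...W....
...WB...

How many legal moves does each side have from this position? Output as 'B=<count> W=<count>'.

Answer: B=8 W=15

Derivation:
-- B to move --
(1,2): flips 2 -> legal
(1,3): flips 1 -> legal
(1,4): flips 3 -> legal
(1,5): no bracket -> illegal
(2,5): flips 4 -> legal
(3,2): flips 3 -> legal
(4,2): flips 2 -> legal
(6,2): flips 2 -> legal
(6,4): no bracket -> illegal
(7,2): flips 2 -> legal
B mobility = 8
-- W to move --
(1,1): flips 1 -> legal
(1,2): no bracket -> illegal
(1,3): no bracket -> illegal
(2,1): flips 1 -> legal
(2,5): no bracket -> illegal
(2,6): flips 1 -> legal
(2,7): flips 3 -> legal
(3,1): no bracket -> illegal
(3,2): no bracket -> illegal
(3,7): flips 2 -> legal
(4,1): flips 1 -> legal
(4,2): no bracket -> illegal
(4,6): flips 2 -> legal
(4,7): no bracket -> illegal
(5,1): flips 1 -> legal
(5,7): flips 3 -> legal
(6,1): flips 1 -> legal
(6,2): no bracket -> illegal
(6,4): flips 1 -> legal
(6,5): flips 1 -> legal
(6,6): flips 1 -> legal
(6,7): flips 2 -> legal
(7,5): flips 1 -> legal
W mobility = 15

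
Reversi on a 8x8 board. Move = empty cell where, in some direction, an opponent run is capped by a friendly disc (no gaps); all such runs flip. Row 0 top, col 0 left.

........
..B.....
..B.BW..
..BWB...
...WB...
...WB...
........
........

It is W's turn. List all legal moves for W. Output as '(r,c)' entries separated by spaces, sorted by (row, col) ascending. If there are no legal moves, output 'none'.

(0,1): no bracket -> illegal
(0,2): no bracket -> illegal
(0,3): no bracket -> illegal
(1,1): flips 1 -> legal
(1,3): no bracket -> illegal
(1,4): no bracket -> illegal
(1,5): flips 1 -> legal
(2,1): flips 1 -> legal
(2,3): flips 1 -> legal
(3,1): flips 1 -> legal
(3,5): flips 2 -> legal
(4,1): no bracket -> illegal
(4,2): no bracket -> illegal
(4,5): flips 1 -> legal
(5,5): flips 2 -> legal
(6,3): no bracket -> illegal
(6,4): no bracket -> illegal
(6,5): flips 1 -> legal

Answer: (1,1) (1,5) (2,1) (2,3) (3,1) (3,5) (4,5) (5,5) (6,5)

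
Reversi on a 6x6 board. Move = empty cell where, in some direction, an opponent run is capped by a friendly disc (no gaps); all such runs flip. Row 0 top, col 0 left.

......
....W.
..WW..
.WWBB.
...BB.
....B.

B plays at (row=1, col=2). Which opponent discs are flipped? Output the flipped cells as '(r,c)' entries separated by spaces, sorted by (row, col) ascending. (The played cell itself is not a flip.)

Answer: (2,3)

Derivation:
Dir NW: first cell '.' (not opp) -> no flip
Dir N: first cell '.' (not opp) -> no flip
Dir NE: first cell '.' (not opp) -> no flip
Dir W: first cell '.' (not opp) -> no flip
Dir E: first cell '.' (not opp) -> no flip
Dir SW: first cell '.' (not opp) -> no flip
Dir S: opp run (2,2) (3,2), next='.' -> no flip
Dir SE: opp run (2,3) capped by B -> flip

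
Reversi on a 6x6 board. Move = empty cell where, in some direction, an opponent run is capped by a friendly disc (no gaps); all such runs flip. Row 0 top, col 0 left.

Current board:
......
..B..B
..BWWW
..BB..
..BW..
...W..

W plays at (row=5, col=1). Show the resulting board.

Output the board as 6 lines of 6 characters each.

Answer: ......
..B..B
..BWWW
..BW..
..WW..
.W.W..

Derivation:
Place W at (5,1); scan 8 dirs for brackets.
Dir NW: first cell '.' (not opp) -> no flip
Dir N: first cell '.' (not opp) -> no flip
Dir NE: opp run (4,2) (3,3) capped by W -> flip
Dir W: first cell '.' (not opp) -> no flip
Dir E: first cell '.' (not opp) -> no flip
Dir SW: edge -> no flip
Dir S: edge -> no flip
Dir SE: edge -> no flip
All flips: (3,3) (4,2)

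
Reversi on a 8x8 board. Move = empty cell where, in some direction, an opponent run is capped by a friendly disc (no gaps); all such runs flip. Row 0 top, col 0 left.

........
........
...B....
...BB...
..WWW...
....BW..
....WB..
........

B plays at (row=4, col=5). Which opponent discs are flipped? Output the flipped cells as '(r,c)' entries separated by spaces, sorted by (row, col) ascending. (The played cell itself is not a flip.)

Answer: (5,5)

Derivation:
Dir NW: first cell 'B' (not opp) -> no flip
Dir N: first cell '.' (not opp) -> no flip
Dir NE: first cell '.' (not opp) -> no flip
Dir W: opp run (4,4) (4,3) (4,2), next='.' -> no flip
Dir E: first cell '.' (not opp) -> no flip
Dir SW: first cell 'B' (not opp) -> no flip
Dir S: opp run (5,5) capped by B -> flip
Dir SE: first cell '.' (not opp) -> no flip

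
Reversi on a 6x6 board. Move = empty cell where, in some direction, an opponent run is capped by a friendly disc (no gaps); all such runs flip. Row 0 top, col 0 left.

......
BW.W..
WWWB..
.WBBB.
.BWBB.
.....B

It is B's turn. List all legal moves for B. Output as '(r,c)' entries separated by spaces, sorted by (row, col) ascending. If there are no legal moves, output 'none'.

Answer: (0,0) (0,1) (0,3) (1,2) (3,0) (5,1) (5,2)

Derivation:
(0,0): flips 2 -> legal
(0,1): flips 3 -> legal
(0,2): no bracket -> illegal
(0,3): flips 1 -> legal
(0,4): no bracket -> illegal
(1,2): flips 2 -> legal
(1,4): no bracket -> illegal
(2,4): no bracket -> illegal
(3,0): flips 2 -> legal
(4,0): no bracket -> illegal
(5,1): flips 1 -> legal
(5,2): flips 1 -> legal
(5,3): no bracket -> illegal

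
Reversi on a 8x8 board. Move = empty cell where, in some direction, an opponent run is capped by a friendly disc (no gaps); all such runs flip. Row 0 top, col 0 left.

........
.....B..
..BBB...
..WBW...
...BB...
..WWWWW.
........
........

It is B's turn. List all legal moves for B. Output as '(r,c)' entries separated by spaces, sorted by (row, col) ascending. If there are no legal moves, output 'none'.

(2,1): flips 1 -> legal
(2,5): flips 1 -> legal
(3,1): flips 1 -> legal
(3,5): flips 1 -> legal
(4,1): flips 1 -> legal
(4,2): flips 1 -> legal
(4,5): flips 1 -> legal
(4,6): no bracket -> illegal
(4,7): no bracket -> illegal
(5,1): no bracket -> illegal
(5,7): no bracket -> illegal
(6,1): flips 1 -> legal
(6,2): flips 1 -> legal
(6,3): flips 1 -> legal
(6,4): flips 1 -> legal
(6,5): flips 1 -> legal
(6,6): flips 1 -> legal
(6,7): no bracket -> illegal

Answer: (2,1) (2,5) (3,1) (3,5) (4,1) (4,2) (4,5) (6,1) (6,2) (6,3) (6,4) (6,5) (6,6)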